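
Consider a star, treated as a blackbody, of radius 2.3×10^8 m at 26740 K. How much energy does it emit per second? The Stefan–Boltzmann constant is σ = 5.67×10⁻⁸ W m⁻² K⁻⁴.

P ≈ 1.93×10^28 W

A = 4πr² = 4π × (2.3×10^8)² = 6.65×10^17 m².
P = σAT⁴ = 5.67×10⁻⁸ × 6.65×10^17 × (26740)⁴ = 5.67×10⁻⁸ × 6.65×10^17 × 5.11×10^17.
P = 1.93×10^28 W.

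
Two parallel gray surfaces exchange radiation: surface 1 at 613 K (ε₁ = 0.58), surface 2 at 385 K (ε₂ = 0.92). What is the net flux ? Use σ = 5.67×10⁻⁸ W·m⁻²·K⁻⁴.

q ≈ 3730 W/m²

For two large parallel gray plates, q = σ(T₁⁴ − T₂⁴) / (1/ε₁ + 1/ε₂ − 1).
1/ε₁ + 1/ε₂ − 1 = 1/0.58 + 1/0.92 − 1 = 1.811.
T₁⁴ − T₂⁴ = 1.41×10^11 − 2.20×10^10 = 1.19×10^11 K⁴.
q = 5.67×10⁻⁸ × 1.19×10^11 / 1.811 = 3730 W/m².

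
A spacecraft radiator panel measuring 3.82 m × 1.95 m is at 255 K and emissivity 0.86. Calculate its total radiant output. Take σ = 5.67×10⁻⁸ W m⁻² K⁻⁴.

P ≈ 1540 W

A = 3.82 × 1.95 = 7.45 m².
Stefan–Boltzmann: P = εσAT⁴ = 0.86 × 5.67×10⁻⁸ × 7.45 × (255)⁴ = 0.86 × 5.67×10⁻⁸ × 7.45 × 4.23×10^9.
P = 1540 W.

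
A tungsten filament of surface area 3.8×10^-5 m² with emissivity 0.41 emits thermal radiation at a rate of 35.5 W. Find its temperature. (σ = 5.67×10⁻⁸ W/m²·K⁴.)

From P = εσAT⁴, T = (P / εσA)^(1/4) = (35.5 / (0.41 × 5.67×10⁻⁸ × 3.80×10^-5))^(1/4).
T = (4.02×10^13)^(1/4) = 2520 K.

T ≈ 2520 K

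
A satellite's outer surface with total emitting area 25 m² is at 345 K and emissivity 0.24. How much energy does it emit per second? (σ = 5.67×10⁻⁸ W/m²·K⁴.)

P ≈ 4820 W

Stefan–Boltzmann: P = εσAT⁴ = 0.24 × 5.67×10⁻⁸ × 25.0 × (345)⁴ = 0.24 × 5.67×10⁻⁸ × 25.0 × 1.42×10^10.
P = 4820 W.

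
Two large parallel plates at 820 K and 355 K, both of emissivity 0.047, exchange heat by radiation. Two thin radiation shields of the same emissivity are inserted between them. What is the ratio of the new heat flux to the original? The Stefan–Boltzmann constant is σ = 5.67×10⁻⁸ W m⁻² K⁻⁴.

ratio ≈ 0.333

With N identical shields there are N+1 = 3 gaps in series, each with the same radiative resistance, so the flux falls to 1/(N+1) of its unshielded value.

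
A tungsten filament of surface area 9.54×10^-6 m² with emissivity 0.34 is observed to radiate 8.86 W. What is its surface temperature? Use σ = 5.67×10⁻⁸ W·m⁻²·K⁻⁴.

T ≈ 2630 K

From P = εσAT⁴, T = (P / εσA)^(1/4) = (8.86 / (0.34 × 5.67×10⁻⁸ × 9.54×10^-6))^(1/4).
T = (4.82×10^13)^(1/4) = 2630 K.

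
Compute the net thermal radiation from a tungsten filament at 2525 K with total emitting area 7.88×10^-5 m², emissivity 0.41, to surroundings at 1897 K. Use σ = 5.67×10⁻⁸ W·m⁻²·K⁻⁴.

Q = εσA(T⁴ − T_s⁴). T⁴ − T_s⁴ = (2525)⁴ − (1897)⁴ = 4.06×10^13 − 1.29×10^13 = 2.77×10^13 K⁴.
Q = 0.41 × 5.67×10⁻⁸ × 7.88×10^-5 × 2.77×10^13 = 50.7 W.

Q ≈ 50.7 W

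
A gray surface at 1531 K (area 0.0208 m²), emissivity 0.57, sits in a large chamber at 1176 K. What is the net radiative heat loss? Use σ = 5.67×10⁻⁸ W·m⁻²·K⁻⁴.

Q ≈ 2410 W

Q = εσA(T⁴ − T_s⁴). T⁴ − T_s⁴ = (1531)⁴ − (1176)⁴ = 5.49×10^12 − 1.91×10^12 = 3.58×10^12 K⁴.
Q = 0.57 × 5.67×10⁻⁸ × 0.0208 × 3.58×10^12 = 2410 W.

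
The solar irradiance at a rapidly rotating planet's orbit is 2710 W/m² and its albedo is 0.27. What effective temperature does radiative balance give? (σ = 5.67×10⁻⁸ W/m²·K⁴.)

Power absorbed = (1−a)S·πR²; power emitted = 4πR²σT⁴. Equating and cancelling πR²:
T = ((1−a)S / 4σ)^(1/4) = (1980 / (4 × 5.67×10⁻⁸))^(1/4) = (8.72×10^9)^(1/4).
T = 306 K.

T ≈ 306 K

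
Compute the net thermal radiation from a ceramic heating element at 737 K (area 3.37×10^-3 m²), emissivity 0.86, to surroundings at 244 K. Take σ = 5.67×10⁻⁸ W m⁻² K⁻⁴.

Q = εσA(T⁴ − T_s⁴). T⁴ − T_s⁴ = (737)⁴ − (244)⁴ = 2.95×10^11 − 3.54×10^9 = 2.91×10^11 K⁴.
Q = 0.86 × 5.67×10⁻⁸ × 3.37×10^-3 × 2.91×10^11 = 47.9 W.

Q ≈ 47.9 W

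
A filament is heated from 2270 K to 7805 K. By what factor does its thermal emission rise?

P ∝ T⁴, so the ratio is (7805/2270)⁴ = (3.438)⁴ = 140.

ratio ≈ 140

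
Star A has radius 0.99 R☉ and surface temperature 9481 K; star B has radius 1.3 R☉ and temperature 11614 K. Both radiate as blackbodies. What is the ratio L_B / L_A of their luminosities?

L = 4πR²σT⁴ ∝ R²T⁴, so L_B/L_A = (1.3/0.99)² × (11614/9481)⁴ = 1.72 × 2.25 = 3.88.

L_B/L_A ≈ 3.88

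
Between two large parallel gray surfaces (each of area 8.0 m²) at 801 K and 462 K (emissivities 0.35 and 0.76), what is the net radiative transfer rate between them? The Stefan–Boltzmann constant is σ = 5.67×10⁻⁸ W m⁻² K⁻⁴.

For two large parallel gray plates, q = σ(T₁⁴ − T₂⁴) / (1/ε₁ + 1/ε₂ − 1).
1/ε₁ + 1/ε₂ − 1 = 1/0.35 + 1/0.76 − 1 = 3.173.
T₁⁴ − T₂⁴ = 4.12×10^11 − 4.56×10^10 = 3.66×10^11 K⁴.
q = 5.67×10⁻⁸ × 3.66×10^11 / 3.173 = 6540 W/m².
Q = q·A = 6540 × 8.0 = 52300 W.

Q ≈ 52300 W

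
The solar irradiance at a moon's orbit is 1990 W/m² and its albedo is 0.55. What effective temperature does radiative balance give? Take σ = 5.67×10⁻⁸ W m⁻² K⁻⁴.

T ≈ 251 K

Power absorbed = (1−a)S·πR²; power emitted = 4πR²σT⁴. Equating and cancelling πR²:
T = ((1−a)S / 4σ)^(1/4) = (895 / (4 × 5.67×10⁻⁸))^(1/4) = (3.95×10^9)^(1/4).
T = 251 K.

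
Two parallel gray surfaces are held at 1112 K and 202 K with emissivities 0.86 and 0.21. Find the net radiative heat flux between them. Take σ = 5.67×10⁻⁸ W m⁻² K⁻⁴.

q ≈ 17600 W/m²

For two large parallel gray plates, q = σ(T₁⁴ − T₂⁴) / (1/ε₁ + 1/ε₂ − 1).
1/ε₁ + 1/ε₂ − 1 = 1/0.86 + 1/0.21 − 1 = 4.925.
T₁⁴ − T₂⁴ = 1.53×10^12 − 1.66×10^9 = 1.53×10^12 K⁴.
q = 5.67×10⁻⁸ × 1.53×10^12 / 4.925 = 17600 W/m².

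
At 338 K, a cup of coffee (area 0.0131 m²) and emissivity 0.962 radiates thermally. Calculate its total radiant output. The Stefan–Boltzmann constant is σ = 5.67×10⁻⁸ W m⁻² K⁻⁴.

Stefan–Boltzmann: P = εσAT⁴ = 0.962 × 5.67×10⁻⁸ × 0.0131 × (338)⁴ = 0.962 × 5.67×10⁻⁸ × 0.0131 × 1.31×10^10.
P = 9.33 W.

P ≈ 9.33 W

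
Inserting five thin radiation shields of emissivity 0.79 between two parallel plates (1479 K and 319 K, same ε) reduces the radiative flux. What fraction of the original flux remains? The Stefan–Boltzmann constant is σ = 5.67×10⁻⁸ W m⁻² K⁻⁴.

ratio ≈ 0.167

With N identical shields there are N+1 = 6 gaps in series, each with the same radiative resistance, so the flux falls to 1/(N+1) of its unshielded value.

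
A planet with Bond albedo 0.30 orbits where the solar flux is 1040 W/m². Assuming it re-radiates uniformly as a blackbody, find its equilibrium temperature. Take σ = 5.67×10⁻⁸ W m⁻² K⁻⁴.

T ≈ 238 K

Power absorbed = (1−a)S·πR²; power emitted = 4πR²σT⁴. Equating and cancelling πR²:
T = ((1−a)S / 4σ)^(1/4) = (728 / (4 × 5.67×10⁻⁸))^(1/4) = (3.21×10^9)^(1/4).
T = 238 K.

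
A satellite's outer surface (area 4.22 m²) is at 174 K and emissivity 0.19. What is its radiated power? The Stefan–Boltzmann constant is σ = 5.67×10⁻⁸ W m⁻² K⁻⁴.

P ≈ 41.7 W

P = εσAT⁴ = 0.19 × 5.67×10⁻⁸ × 4.22 × (174)⁴ = 0.19 × 5.67×10⁻⁸ × 4.22 × 9.17×10^8.
P = 41.7 W.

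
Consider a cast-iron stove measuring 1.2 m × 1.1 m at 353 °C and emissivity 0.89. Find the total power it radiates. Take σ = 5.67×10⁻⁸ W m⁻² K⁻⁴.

P ≈ 10200 W

A = 1.2 × 1.1 = 1.32 m².
353 °C = 626 K.
P = εσAT⁴ = 0.89 × 5.67×10⁻⁸ × 1.32 × (626)⁴ = 0.89 × 5.67×10⁻⁸ × 1.32 × 1.54×10^11.
P = 10200 W.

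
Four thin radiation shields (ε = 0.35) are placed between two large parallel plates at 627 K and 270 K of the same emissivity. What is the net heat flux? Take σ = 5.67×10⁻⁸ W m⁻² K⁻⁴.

Each of the 5 gaps contributes resistance (2/ε − 1) = 2/0.35 − 1 = 4.714; total = 23.57.
q = σ(T₁⁴ − T₂⁴) / 23.57 = 5.67×10⁻⁸ × 1.49×10^11 / 23.57 = 359 W/m².

q ≈ 359 W/m²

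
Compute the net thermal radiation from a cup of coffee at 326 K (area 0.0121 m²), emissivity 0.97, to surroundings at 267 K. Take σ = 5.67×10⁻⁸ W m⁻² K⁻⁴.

Q ≈ 4.13 W

Q = εσA(T⁴ − T_s⁴). T⁴ − T_s⁴ = (326)⁴ − (267)⁴ = 1.13×10^10 − 5.08×10^9 = 6.21×10^9 K⁴.
Q = 0.97 × 5.67×10⁻⁸ × 0.0121 × 6.21×10^9 = 4.13 W.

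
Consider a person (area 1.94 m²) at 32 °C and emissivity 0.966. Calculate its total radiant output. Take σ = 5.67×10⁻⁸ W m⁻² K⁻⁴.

32 °C = 305 K.
Stefan–Boltzmann: P = εσAT⁴ = 0.966 × 5.67×10⁻⁸ × 1.94 × (305)⁴ = 0.966 × 5.67×10⁻⁸ × 1.94 × 8.65×10^9.
P = 920 W.

P ≈ 920 W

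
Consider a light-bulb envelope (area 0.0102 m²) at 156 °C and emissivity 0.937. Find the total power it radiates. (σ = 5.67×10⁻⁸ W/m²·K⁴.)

P ≈ 18.4 W

156 °C = 429 K.
P = εσAT⁴ = 0.937 × 5.67×10⁻⁸ × 0.0102 × (429)⁴ = 0.937 × 5.67×10⁻⁸ × 0.0102 × 3.39×10^10.
P = 18.4 W.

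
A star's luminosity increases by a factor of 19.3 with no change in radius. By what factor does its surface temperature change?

P ∝ T⁴ ⇒ T ∝ P^(1/4), so T scales by (19.3)^(1/4) = 2.10.

factor ≈ 2.10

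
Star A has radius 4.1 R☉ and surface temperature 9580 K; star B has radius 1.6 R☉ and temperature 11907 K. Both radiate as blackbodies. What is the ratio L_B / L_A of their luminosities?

L = 4πR²σT⁴ ∝ R²T⁴, so L_B/L_A = (1.6/4.1)² × (11907/9580)⁴ = 0.152 × 2.39 = 0.363.

L_B/L_A ≈ 0.363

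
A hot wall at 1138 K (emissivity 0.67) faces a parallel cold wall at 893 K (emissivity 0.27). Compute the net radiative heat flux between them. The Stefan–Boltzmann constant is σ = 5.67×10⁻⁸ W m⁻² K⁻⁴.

q ≈ 14100 W/m²

For two large parallel gray plates, q = σ(T₁⁴ − T₂⁴) / (1/ε₁ + 1/ε₂ − 1).
1/ε₁ + 1/ε₂ − 1 = 1/0.67 + 1/0.27 − 1 = 4.196.
T₁⁴ − T₂⁴ = 1.68×10^12 − 6.36×10^11 = 1.04×10^12 K⁴.
q = 5.67×10⁻⁸ × 1.04×10^12 / 4.196 = 14100 W/m².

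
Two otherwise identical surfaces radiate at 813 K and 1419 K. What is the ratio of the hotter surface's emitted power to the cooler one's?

ratio ≈ 9.28

P ∝ T⁴, so the ratio is (1419/813)⁴ = (1.745)⁴ = 9.28.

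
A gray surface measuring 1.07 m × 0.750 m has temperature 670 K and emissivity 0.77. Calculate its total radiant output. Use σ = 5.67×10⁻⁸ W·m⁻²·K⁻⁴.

P ≈ 7060 W

A = 1.07 × 0.750 = 0.802 m².
Stefan–Boltzmann: P = εσAT⁴ = 0.77 × 5.67×10⁻⁸ × 0.802 × (670)⁴ = 0.77 × 5.67×10⁻⁸ × 0.802 × 2.02×10^11.
P = 7060 W.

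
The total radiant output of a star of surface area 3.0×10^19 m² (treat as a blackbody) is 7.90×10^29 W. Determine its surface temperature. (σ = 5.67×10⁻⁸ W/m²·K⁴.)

From P = σAT⁴, T = (P / σA)^(1/4) = (7.90×10^29 / (5.67×10⁻⁸ × 3.00×10^19))^(1/4).
T = (4.64×10^17)^(1/4) = 26100 K.

T ≈ 26100 K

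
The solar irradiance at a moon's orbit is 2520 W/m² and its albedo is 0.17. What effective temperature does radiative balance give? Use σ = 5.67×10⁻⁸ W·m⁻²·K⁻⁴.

Power absorbed = (1−a)S·πR²; power emitted = 4πR²σT⁴. Equating and cancelling πR²:
T = ((1−a)S / 4σ)^(1/4) = (2090 / (4 × 5.67×10⁻⁸))^(1/4) = (9.22×10^9)^(1/4).
T = 310 K.

T ≈ 310 K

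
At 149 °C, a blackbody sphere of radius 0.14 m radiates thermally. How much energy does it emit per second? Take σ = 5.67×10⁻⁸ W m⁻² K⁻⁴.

P ≈ 443 W

A = 4πr² = 4π × (0.14)² = 0.246 m².
149 °C = 422 K.
P = σAT⁴ = 5.67×10⁻⁸ × 0.246 × (422)⁴ = 5.67×10⁻⁸ × 0.246 × 3.17×10^10.
P = 443 W.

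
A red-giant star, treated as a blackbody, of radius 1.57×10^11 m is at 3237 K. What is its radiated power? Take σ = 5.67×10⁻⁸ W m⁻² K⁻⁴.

P ≈ 1.93×10^30 W

A = 4πr² = 4π × (1.57×10^11)² = 3.10×10^23 m².
P = σAT⁴ = 5.67×10⁻⁸ × 3.10×10^23 × (3237)⁴ = 5.67×10⁻⁸ × 3.10×10^23 × 1.10×10^14.
P = 1.93×10^30 W.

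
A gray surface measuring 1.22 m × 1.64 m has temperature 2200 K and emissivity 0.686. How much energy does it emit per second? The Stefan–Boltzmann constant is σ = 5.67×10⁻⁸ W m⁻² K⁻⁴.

P ≈ 1.82×10^6 W

A = 1.22 × 1.64 = 2.00 m².
Stefan–Boltzmann: P = εσAT⁴ = 0.686 × 5.67×10⁻⁸ × 2.00 × (2200)⁴ = 0.686 × 5.67×10⁻⁸ × 2.00 × 2.34×10^13.
P = 1.82×10^6 W.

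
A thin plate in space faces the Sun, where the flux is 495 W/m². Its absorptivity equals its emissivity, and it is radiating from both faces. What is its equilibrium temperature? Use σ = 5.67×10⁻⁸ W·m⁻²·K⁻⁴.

Absorbed flux αS = emitted flux 2εσT⁴ per unit area; with α = ε this gives T = (S/2σ)^(1/4).
T = (495 / (2 × 5.67×10⁻⁸))^(1/4) = (4.37×10^9)^(1/4).
T = 257 K.

T ≈ 257 K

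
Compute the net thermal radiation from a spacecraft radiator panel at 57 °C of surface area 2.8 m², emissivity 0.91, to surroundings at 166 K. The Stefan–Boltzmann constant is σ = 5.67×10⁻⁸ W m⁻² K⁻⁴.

Q ≈ 1600 W

Convert: 57 °C = 330 K.
Q = εσA(T⁴ − T_s⁴). T⁴ − T_s⁴ = (330)⁴ − (166)⁴ = 1.19×10^10 − 7.59×10^8 = 1.11×10^10 K⁴.
Q = 0.91 × 5.67×10⁻⁸ × 2.80 × 1.11×10^10 = 1600 W.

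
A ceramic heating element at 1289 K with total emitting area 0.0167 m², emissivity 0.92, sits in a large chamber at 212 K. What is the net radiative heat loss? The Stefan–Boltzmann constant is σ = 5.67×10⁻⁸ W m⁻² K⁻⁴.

Q = εσA(T⁴ − T_s⁴). T⁴ − T_s⁴ = (1289)⁴ − (212)⁴ = 2.76×10^12 − 2.02×10^9 = 2.76×10^12 K⁴.
Q = 0.92 × 5.67×10⁻⁸ × 0.0167 × 2.76×10^12 = 2400 W.

Q ≈ 2400 W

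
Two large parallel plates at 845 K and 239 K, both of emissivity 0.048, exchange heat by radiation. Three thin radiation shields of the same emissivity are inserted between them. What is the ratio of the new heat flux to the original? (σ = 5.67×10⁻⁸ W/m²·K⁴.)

With N identical shields there are N+1 = 4 gaps in series, each with the same radiative resistance, so the flux falls to 1/(N+1) of its unshielded value.

ratio ≈ 0.250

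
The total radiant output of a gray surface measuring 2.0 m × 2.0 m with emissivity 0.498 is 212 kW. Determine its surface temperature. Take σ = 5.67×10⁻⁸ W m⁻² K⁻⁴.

T ≈ 1170 K

A = 2.0 × 2.0 = 4.00 m².
From P = εσAT⁴, T = (P / εσA)^(1/4) = (2.12×10^5 / (0.498 × 5.67×10⁻⁸ × 4.00))^(1/4).
T = (1.88×10^12)^(1/4) = 1170 K.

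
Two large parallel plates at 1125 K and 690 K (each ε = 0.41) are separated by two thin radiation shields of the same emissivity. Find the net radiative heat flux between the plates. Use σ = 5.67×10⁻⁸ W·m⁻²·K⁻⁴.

q ≈ 6700 W/m²

Each of the 3 gaps contributes resistance (2/ε − 1) = 2/0.41 − 1 = 3.878; total = 11.63.
q = σ(T₁⁴ − T₂⁴) / 11.63 = 5.67×10⁻⁸ × 1.38×10^12 / 11.63 = 6700 W/m².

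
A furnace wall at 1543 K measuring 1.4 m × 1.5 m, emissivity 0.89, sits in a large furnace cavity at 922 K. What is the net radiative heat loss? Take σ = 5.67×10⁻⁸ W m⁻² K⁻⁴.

A = 1.4 × 1.5 = 2.10 m².
Q = εσA(T⁴ − T_s⁴). T⁴ − T_s⁴ = (1543)⁴ − (922)⁴ = 5.67×10^12 − 7.23×10^11 = 4.95×10^12 K⁴.
Q = 0.89 × 5.67×10⁻⁸ × 2.10 × 4.95×10^12 = 5.24×10^5 W.

Q ≈ 5.24×10^5 W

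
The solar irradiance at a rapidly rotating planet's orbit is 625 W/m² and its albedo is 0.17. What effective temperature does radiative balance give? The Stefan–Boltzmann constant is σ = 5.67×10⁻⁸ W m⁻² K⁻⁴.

T ≈ 219 K

Power absorbed = (1−a)S·πR²; power emitted = 4πR²σT⁴. Equating and cancelling πR²:
T = ((1−a)S / 4σ)^(1/4) = (519 / (4 × 5.67×10⁻⁸))^(1/4) = (2.29×10^9)^(1/4).
T = 219 K.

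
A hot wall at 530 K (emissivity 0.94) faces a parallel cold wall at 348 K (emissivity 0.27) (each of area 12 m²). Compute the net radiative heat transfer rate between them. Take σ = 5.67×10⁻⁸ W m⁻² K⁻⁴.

Q ≈ 11600 W

For two large parallel gray plates, q = σ(T₁⁴ − T₂⁴) / (1/ε₁ + 1/ε₂ − 1).
1/ε₁ + 1/ε₂ − 1 = 1/0.94 + 1/0.27 − 1 = 3.768.
T₁⁴ − T₂⁴ = 7.89×10^10 − 1.47×10^10 = 6.42×10^10 K⁴.
q = 5.67×10⁻⁸ × 6.42×10^10 / 3.768 = 967 W/m².
Q = q·A = 967 × 12 = 11600 W.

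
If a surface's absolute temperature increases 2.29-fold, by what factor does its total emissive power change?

P ∝ T⁴, so the power scales as (2.29)⁴ = 27.5.

factor ≈ 27.5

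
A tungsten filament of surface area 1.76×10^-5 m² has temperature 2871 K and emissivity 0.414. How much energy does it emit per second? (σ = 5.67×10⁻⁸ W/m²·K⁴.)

P ≈ 28.1 W

Stefan–Boltzmann: P = εσAT⁴ = 0.414 × 5.67×10⁻⁸ × 1.76×10^-5 × (2871)⁴ = 0.414 × 5.67×10⁻⁸ × 1.76×10^-5 × 6.79×10^13.
P = 28.1 W.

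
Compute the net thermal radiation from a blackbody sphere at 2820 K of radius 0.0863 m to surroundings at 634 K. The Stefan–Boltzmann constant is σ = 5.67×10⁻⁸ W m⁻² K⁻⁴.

A = 4πr² = 4π × (0.0863)² = 0.0936 m².
Q = σA(T⁴ − T_s⁴). T⁴ − T_s⁴ = (2820)⁴ − (634)⁴ = 6.32×10^13 − 1.62×10^11 = 6.31×10^13 K⁴.
Q = 5.67×10⁻⁸ × 0.0936 × 6.31×10^13 = 3.35×10^5 W.

Q ≈ 3.35×10^5 W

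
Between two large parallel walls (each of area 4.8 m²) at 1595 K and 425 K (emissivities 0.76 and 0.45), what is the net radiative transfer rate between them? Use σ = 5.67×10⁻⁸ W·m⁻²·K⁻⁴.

Q ≈ 6.91×10^5 W

For two large parallel gray plates, q = σ(T₁⁴ − T₂⁴) / (1/ε₁ + 1/ε₂ − 1).
1/ε₁ + 1/ε₂ − 1 = 1/0.76 + 1/0.45 − 1 = 2.538.
T₁⁴ − T₂⁴ = 6.47×10^12 − 3.26×10^10 = 6.44×10^12 K⁴.
q = 5.67×10⁻⁸ × 6.44×10^12 / 2.538 = 1.44×10^5 W/m².
Q = q·A = 1.44×10^5 × 4.8 = 6.91×10^5 W.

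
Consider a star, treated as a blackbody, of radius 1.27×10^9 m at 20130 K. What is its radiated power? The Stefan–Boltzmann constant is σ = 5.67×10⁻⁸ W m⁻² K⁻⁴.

P ≈ 1.89×10^29 W

A = 4πr² = 4π × (1.27×10^9)² = 2.03×10^19 m².
P = σAT⁴ = 5.67×10⁻⁸ × 2.03×10^19 × (20130)⁴ = 5.67×10⁻⁸ × 2.03×10^19 × 1.64×10^17.
P = 1.89×10^29 W.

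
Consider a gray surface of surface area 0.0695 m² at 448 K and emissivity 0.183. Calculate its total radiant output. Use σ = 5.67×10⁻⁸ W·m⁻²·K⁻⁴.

P ≈ 29.0 W

Stefan–Boltzmann: P = εσAT⁴ = 0.183 × 5.67×10⁻⁸ × 0.0695 × (448)⁴ = 0.183 × 5.67×10⁻⁸ × 0.0695 × 4.03×10^10.
P = 29.0 W.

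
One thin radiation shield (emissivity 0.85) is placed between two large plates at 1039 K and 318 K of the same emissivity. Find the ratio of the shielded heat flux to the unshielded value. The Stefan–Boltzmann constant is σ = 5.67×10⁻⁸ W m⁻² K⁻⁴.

With N identical shields there are N+1 = 2 gaps in series, each with the same radiative resistance, so the flux falls to 1/(N+1) of its unshielded value.

ratio ≈ 0.500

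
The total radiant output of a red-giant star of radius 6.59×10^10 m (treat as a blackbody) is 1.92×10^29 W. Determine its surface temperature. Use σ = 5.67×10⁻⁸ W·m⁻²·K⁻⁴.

T ≈ 2810 K

A = 4πr² = 4π × (6.59×10^10)² = 5.46×10^22 m².
From P = σAT⁴, T = (P / σA)^(1/4) = (1.92×10^29 / (5.67×10⁻⁸ × 5.46×10^22))^(1/4).
T = (6.20×10^13)^(1/4) = 2810 K.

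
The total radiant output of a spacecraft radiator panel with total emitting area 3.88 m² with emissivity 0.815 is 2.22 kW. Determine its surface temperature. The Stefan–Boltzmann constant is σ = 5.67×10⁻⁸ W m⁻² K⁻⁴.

T ≈ 334 K

From P = εσAT⁴, T = (P / εσA)^(1/4) = (2220 / (0.815 × 5.67×10⁻⁸ × 3.88))^(1/4).
T = (1.24×10^10)^(1/4) = 334 K.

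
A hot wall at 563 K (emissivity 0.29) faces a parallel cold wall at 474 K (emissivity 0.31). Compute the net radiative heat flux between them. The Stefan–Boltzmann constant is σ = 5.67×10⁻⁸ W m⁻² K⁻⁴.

For two large parallel gray plates, q = σ(T₁⁴ − T₂⁴) / (1/ε₁ + 1/ε₂ − 1).
1/ε₁ + 1/ε₂ − 1 = 1/0.29 + 1/0.31 − 1 = 5.674.
T₁⁴ − T₂⁴ = 1.00×10^11 − 5.05×10^10 = 5.00×10^10 K⁴.
q = 5.67×10⁻⁸ × 5.00×10^10 / 5.674 = 500 W/m².

q ≈ 500 W/m²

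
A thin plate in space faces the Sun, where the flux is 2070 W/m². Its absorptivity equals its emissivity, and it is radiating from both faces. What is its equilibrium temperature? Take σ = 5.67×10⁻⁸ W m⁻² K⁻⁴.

T ≈ 368 K

Absorbed flux αS = emitted flux 2εσT⁴ per unit area; with α = ε this gives T = (S/2σ)^(1/4).
T = (2070 / (2 × 5.67×10⁻⁸))^(1/4) = (1.83×10^10)^(1/4).
T = 368 K.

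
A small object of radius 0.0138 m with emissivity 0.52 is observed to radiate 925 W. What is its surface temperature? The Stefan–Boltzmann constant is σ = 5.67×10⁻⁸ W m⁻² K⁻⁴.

T ≈ 1900 K

A = 4πr² = 4π × (0.0138)² = 2.39×10^-3 m².
From P = εσAT⁴, T = (P / εσA)^(1/4) = (925 / (0.52 × 5.67×10⁻⁸ × 2.39×10^-3))^(1/4).
T = (1.31×10^13)^(1/4) = 1900 K.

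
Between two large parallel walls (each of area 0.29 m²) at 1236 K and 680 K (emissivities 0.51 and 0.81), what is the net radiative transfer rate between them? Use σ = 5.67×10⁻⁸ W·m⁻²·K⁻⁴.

Q ≈ 15900 W

For two large parallel gray plates, q = σ(T₁⁴ − T₂⁴) / (1/ε₁ + 1/ε₂ − 1).
1/ε₁ + 1/ε₂ − 1 = 1/0.51 + 1/0.81 − 1 = 2.195.
T₁⁴ − T₂⁴ = 2.33×10^12 − 2.14×10^11 = 2.12×10^12 K⁴.
q = 5.67×10⁻⁸ × 2.12×10^12 / 2.195 = 54800 W/m².
Q = q·A = 54800 × 0.29 = 15900 W.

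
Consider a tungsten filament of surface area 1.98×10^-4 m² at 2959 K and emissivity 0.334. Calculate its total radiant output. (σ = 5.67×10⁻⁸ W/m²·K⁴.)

Stefan–Boltzmann: P = εσAT⁴ = 0.334 × 5.67×10⁻⁸ × 1.98×10^-4 × (2959)⁴ = 0.334 × 5.67×10⁻⁸ × 1.98×10^-4 × 7.67×10^13.
P = 287 W.

P ≈ 287 W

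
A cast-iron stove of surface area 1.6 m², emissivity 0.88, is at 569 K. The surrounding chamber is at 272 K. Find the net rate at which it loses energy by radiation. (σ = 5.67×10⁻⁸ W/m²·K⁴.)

Q = εσA(T⁴ − T_s⁴). T⁴ − T_s⁴ = (569)⁴ − (272)⁴ = 1.05×10^11 − 5.47×10^9 = 9.93×10^10 K⁴.
Q = 0.88 × 5.67×10⁻⁸ × 1.60 × 9.93×10^10 = 7930 W.

Q ≈ 7930 W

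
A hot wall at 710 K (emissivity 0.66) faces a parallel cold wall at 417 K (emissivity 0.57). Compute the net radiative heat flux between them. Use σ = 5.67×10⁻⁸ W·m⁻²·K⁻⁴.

q ≈ 5590 W/m²

For two large parallel gray plates, q = σ(T₁⁴ − T₂⁴) / (1/ε₁ + 1/ε₂ − 1).
1/ε₁ + 1/ε₂ − 1 = 1/0.66 + 1/0.57 − 1 = 2.270.
T₁⁴ − T₂⁴ = 2.54×10^11 − 3.02×10^10 = 2.24×10^11 K⁴.
q = 5.67×10⁻⁸ × 2.24×10^11 / 2.270 = 5590 W/m².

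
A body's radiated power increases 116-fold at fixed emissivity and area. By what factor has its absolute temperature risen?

P ∝ T⁴ ⇒ T ∝ P^(1/4), so T scales by (116)^(1/4) = 3.28.

factor ≈ 3.28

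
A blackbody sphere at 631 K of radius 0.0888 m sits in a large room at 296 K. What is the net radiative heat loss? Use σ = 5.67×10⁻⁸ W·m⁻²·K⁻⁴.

Q ≈ 848 W

A = 4πr² = 4π × (0.0888)² = 0.0991 m².
Q = σA(T⁴ − T_s⁴). T⁴ − T_s⁴ = (631)⁴ − (296)⁴ = 1.59×10^11 − 7.68×10^9 = 1.51×10^11 K⁴.
Q = 5.67×10⁻⁸ × 0.0991 × 1.51×10^11 = 848 W.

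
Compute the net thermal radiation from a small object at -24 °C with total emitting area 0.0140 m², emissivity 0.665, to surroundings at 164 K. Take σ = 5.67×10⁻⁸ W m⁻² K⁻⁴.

Convert: -24 °C = 249 K.
Q = εσA(T⁴ − T_s⁴). T⁴ − T_s⁴ = (249)⁴ − (164)⁴ = 3.84×10^9 − 7.23×10^8 = 3.12×10^9 K⁴.
Q = 0.665 × 5.67×10⁻⁸ × 0.0140 × 3.12×10^9 = 1.65 W.

Q ≈ 1.65 W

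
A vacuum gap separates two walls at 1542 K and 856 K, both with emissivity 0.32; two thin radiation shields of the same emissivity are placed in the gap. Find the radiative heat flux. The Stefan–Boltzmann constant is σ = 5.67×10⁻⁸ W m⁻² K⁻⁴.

Each of the 3 gaps contributes resistance (2/ε − 1) = 2/0.32 − 1 = 5.250; total = 15.75.
q = σ(T₁⁴ − T₂⁴) / 15.75 = 5.67×10⁻⁸ × 5.12×10^12 / 15.75 = 18400 W/m².

q ≈ 18400 W/m²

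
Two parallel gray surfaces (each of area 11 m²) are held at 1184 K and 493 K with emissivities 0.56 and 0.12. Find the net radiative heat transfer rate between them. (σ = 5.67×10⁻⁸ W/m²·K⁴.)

For two large parallel gray plates, q = σ(T₁⁴ − T₂⁴) / (1/ε₁ + 1/ε₂ − 1).
1/ε₁ + 1/ε₂ − 1 = 1/0.56 + 1/0.12 − 1 = 9.119.
T₁⁴ − T₂⁴ = 1.97×10^12 − 5.91×10^10 = 1.91×10^12 K⁴.
q = 5.67×10⁻⁸ × 1.91×10^12 / 9.119 = 11900 W/m².
Q = q·A = 11900 × 11 = 1.30×10^5 W.

Q ≈ 1.30×10^5 W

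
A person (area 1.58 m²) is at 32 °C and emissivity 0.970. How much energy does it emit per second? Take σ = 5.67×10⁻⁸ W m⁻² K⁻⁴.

32 °C = 305 K.
Stefan–Boltzmann: P = εσAT⁴ = 0.970 × 5.67×10⁻⁸ × 1.58 × (305)⁴ = 0.970 × 5.67×10⁻⁸ × 1.58 × 8.65×10^9.
P = 752 W.

P ≈ 752 W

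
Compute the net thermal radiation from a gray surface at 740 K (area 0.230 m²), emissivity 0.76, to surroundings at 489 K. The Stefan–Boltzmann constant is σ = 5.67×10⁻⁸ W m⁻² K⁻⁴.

Q ≈ 2410 W

Q = εσA(T⁴ − T_s⁴). T⁴ − T_s⁴ = (740)⁴ − (489)⁴ = 3.00×10^11 − 5.72×10^10 = 2.43×10^11 K⁴.
Q = 0.76 × 5.67×10⁻⁸ × 0.230 × 2.43×10^11 = 2410 W.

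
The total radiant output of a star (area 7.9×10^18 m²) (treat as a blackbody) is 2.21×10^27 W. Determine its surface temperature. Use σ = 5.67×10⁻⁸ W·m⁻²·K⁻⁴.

From P = σAT⁴, T = (P / σA)^(1/4) = (2.21×10^27 / (5.67×10⁻⁸ × 7.90×10^18))^(1/4).
T = (4.93×10^15)^(1/4) = 8380 K.

T ≈ 8380 K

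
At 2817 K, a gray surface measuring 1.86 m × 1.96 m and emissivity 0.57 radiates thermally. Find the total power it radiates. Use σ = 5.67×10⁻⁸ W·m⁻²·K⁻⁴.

P ≈ 7.42×10^6 W

A = 1.86 × 1.96 = 3.65 m².
P = εσAT⁴ = 0.57 × 5.67×10⁻⁸ × 3.65 × (2817)⁴ = 0.57 × 5.67×10⁻⁸ × 3.65 × 6.30×10^13.
P = 7.42×10^6 W.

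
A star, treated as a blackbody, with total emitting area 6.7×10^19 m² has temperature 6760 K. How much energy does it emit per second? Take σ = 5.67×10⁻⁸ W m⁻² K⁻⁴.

P = σAT⁴ = 5.67×10⁻⁸ × 6.70×10^19 × (6760)⁴ = 5.67×10⁻⁸ × 6.70×10^19 × 2.09×10^15.
P = 7.93×10^27 W.

P ≈ 7.93×10^27 W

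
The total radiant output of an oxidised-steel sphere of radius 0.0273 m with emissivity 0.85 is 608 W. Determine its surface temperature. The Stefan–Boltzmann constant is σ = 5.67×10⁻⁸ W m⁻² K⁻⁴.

T ≈ 1080 K

A = 4πr² = 4π × (0.0273)² = 9.37×10^-3 m².
From P = εσAT⁴, T = (P / εσA)^(1/4) = (608 / (0.85 × 5.67×10⁻⁸ × 9.37×10^-3))^(1/4).
T = (1.35×10^12)^(1/4) = 1080 K.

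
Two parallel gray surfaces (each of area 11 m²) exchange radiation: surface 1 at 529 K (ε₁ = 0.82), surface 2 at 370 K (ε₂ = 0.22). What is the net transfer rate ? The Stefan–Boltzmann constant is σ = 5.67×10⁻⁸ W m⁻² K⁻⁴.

For two large parallel gray plates, q = σ(T₁⁴ − T₂⁴) / (1/ε₁ + 1/ε₂ − 1).
1/ε₁ + 1/ε₂ − 1 = 1/0.82 + 1/0.22 − 1 = 4.765.
T₁⁴ − T₂⁴ = 7.83×10^10 − 1.87×10^10 = 5.96×10^10 K⁴.
q = 5.67×10⁻⁸ × 5.96×10^10 / 4.765 = 709 W/m².
Q = q·A = 709 × 11 = 7800 W.

Q ≈ 7800 W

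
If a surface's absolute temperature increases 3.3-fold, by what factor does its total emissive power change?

P ∝ T⁴, so the power scales as (3.3)⁴ = 119.

factor ≈ 119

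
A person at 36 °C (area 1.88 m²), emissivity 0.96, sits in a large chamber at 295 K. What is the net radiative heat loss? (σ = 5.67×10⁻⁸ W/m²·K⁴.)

Q ≈ 158 W

Convert: 36 °C = 309 K.
Q = εσA(T⁴ − T_s⁴). T⁴ − T_s⁴ = (309)⁴ − (295)⁴ = 9.12×10^9 − 7.57×10^9 = 1.54×10^9 K⁴.
Q = 0.96 × 5.67×10⁻⁸ × 1.88 × 1.54×10^9 = 158 W.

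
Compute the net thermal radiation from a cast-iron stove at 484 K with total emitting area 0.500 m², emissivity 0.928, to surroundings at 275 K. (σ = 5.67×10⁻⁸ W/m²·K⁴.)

Q ≈ 1290 W

Q = εσA(T⁴ − T_s⁴). T⁴ − T_s⁴ = (484)⁴ − (275)⁴ = 5.49×10^10 − 5.72×10^9 = 4.92×10^10 K⁴.
Q = 0.928 × 5.67×10⁻⁸ × 0.500 × 4.92×10^10 = 1290 W.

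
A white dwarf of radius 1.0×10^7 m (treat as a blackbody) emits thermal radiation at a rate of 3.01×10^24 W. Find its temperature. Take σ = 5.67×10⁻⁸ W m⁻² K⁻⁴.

T ≈ 14300 K

A = 4πr² = 4π × (1.0×10^7)² = 1.26×10^15 m².
From P = σAT⁴, T = (P / σA)^(1/4) = (3.01×10^24 / (5.67×10⁻⁸ × 1.26×10^15))^(1/4).
T = (4.22×10^16)^(1/4) = 14300 K.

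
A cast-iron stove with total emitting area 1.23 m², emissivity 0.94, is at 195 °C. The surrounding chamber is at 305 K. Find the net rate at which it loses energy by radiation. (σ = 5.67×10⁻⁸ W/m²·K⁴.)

Q ≈ 2580 W

Convert: 195 °C = 468 K.
Q = εσA(T⁴ − T_s⁴). T⁴ − T_s⁴ = (468)⁴ − (305)⁴ = 4.80×10^10 − 8.65×10^9 = 3.93×10^10 K⁴.
Q = 0.94 × 5.67×10⁻⁸ × 1.23 × 3.93×10^10 = 2580 W.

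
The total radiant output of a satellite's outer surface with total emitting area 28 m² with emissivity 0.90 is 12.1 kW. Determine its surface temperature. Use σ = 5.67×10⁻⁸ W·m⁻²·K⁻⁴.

From P = εσAT⁴, T = (P / εσA)^(1/4) = (12100 / (0.90 × 5.67×10⁻⁸ × 28.0))^(1/4).
T = (8.47×10^9)^(1/4) = 303 K.

T ≈ 303 K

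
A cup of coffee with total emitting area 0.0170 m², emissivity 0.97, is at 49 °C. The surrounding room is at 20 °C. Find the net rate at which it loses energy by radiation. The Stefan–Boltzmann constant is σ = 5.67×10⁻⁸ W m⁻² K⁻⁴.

Convert: 49 °C = 322 K; 20 °C = 293 K.
Q = εσA(T⁴ − T_s⁴). T⁴ − T_s⁴ = (322)⁴ − (293)⁴ = 1.08×10^10 − 7.37×10^9 = 3.38×10^9 K⁴.
Q = 0.97 × 5.67×10⁻⁸ × 0.0170 × 3.38×10^9 = 3.16 W.

Q ≈ 3.16 W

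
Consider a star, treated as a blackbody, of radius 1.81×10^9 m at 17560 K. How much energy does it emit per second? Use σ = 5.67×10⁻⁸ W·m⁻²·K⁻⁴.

A = 4πr² = 4π × (1.81×10^9)² = 4.12×10^19 m².
P = σAT⁴ = 5.67×10⁻⁸ × 4.12×10^19 × (17560)⁴ = 5.67×10⁻⁸ × 4.12×10^19 × 9.51×10^16.
P = 2.22×10^29 W.

P ≈ 2.22×10^29 W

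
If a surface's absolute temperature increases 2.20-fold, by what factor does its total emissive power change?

factor ≈ 23.4

P ∝ T⁴, so the power scales as (2.20)⁴ = 23.4.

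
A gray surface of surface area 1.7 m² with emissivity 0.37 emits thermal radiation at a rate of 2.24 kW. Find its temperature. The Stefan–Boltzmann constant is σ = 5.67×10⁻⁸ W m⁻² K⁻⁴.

T ≈ 501 K

From P = εσAT⁴, T = (P / εσA)^(1/4) = (2240 / (0.37 × 5.67×10⁻⁸ × 1.70))^(1/4).
T = (6.28×10^10)^(1/4) = 501 K.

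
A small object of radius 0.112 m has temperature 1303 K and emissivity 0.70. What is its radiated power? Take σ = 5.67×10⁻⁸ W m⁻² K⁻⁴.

P ≈ 18000 W

A = 4πr² = 4π × (0.112)² = 0.158 m².
Stefan–Boltzmann: P = εσAT⁴ = 0.70 × 5.67×10⁻⁸ × 0.158 × (1303)⁴ = 0.70 × 5.67×10⁻⁸ × 0.158 × 2.88×10^12.
P = 18000 W.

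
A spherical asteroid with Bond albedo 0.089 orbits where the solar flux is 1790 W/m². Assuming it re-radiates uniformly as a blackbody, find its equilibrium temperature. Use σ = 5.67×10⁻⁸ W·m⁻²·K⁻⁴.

Power absorbed = (1−a)S·πR²; power emitted = 4πR²σT⁴. Equating and cancelling πR²:
T = ((1−a)S / 4σ)^(1/4) = (1630 / (4 × 5.67×10⁻⁸))^(1/4) = (7.19×10^9)^(1/4).
T = 291 K.

T ≈ 291 K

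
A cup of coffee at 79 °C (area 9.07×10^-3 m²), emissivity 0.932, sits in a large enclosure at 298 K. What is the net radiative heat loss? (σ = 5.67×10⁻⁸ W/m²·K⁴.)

Q ≈ 3.58 W

Convert: 79 °C = 352 K.
Q = εσA(T⁴ − T_s⁴). T⁴ − T_s⁴ = (352)⁴ − (298)⁴ = 1.54×10^10 − 7.89×10^9 = 7.47×10^9 K⁴.
Q = 0.932 × 5.67×10⁻⁸ × 9.07×10^-3 × 7.47×10^9 = 3.58 W.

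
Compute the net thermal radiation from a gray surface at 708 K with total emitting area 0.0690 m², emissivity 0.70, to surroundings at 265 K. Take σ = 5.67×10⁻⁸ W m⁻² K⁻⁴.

Q = εσA(T⁴ − T_s⁴). T⁴ − T_s⁴ = (708)⁴ − (265)⁴ = 2.51×10^11 − 4.93×10^9 = 2.46×10^11 K⁴.
Q = 0.70 × 5.67×10⁻⁸ × 0.0690 × 2.46×10^11 = 675 W.

Q ≈ 675 W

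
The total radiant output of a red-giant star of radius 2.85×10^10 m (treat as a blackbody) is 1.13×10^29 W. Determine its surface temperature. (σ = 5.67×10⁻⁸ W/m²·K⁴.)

T ≈ 3740 K

A = 4πr² = 4π × (2.85×10^10)² = 1.02×10^22 m².
From P = σAT⁴, T = (P / σA)^(1/4) = (1.13×10^29 / (5.67×10⁻⁸ × 1.02×10^22))^(1/4).
T = (1.95×10^14)^(1/4) = 3740 K.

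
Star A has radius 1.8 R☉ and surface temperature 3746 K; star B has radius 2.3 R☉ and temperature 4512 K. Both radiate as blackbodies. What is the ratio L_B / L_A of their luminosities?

L_B/L_A ≈ 3.44

L = 4πR²σT⁴ ∝ R²T⁴, so L_B/L_A = (2.3/1.8)² × (4512/3746)⁴ = 1.63 × 2.10 = 3.44.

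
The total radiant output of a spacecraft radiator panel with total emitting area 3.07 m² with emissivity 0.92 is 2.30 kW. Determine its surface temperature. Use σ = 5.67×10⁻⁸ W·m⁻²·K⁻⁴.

T ≈ 346 K

From P = εσAT⁴, T = (P / εσA)^(1/4) = (2300 / (0.92 × 5.67×10⁻⁸ × 3.07))^(1/4).
T = (1.44×10^10)^(1/4) = 346 K.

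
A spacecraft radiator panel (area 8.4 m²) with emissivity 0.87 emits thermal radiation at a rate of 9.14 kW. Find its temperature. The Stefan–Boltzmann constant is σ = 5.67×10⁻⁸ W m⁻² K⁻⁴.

T ≈ 385 K

From P = εσAT⁴, T = (P / εσA)^(1/4) = (9140 / (0.87 × 5.67×10⁻⁸ × 8.40))^(1/4).
T = (2.21×10^10)^(1/4) = 385 K.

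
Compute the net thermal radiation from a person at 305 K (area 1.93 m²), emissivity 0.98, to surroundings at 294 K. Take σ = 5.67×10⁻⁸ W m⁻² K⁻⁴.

Q = εσA(T⁴ − T_s⁴). T⁴ − T_s⁴ = (305)⁴ − (294)⁴ = 8.65×10^9 − 7.47×10^9 = 1.18×10^9 K⁴.
Q = 0.98 × 5.67×10⁻⁸ × 1.93 × 1.18×10^9 = 127 W.

Q ≈ 127 W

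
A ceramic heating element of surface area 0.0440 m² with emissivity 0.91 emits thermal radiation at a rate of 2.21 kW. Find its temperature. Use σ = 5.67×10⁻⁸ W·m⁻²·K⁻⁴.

T ≈ 993 K

From P = εσAT⁴, T = (P / εσA)^(1/4) = (2210 / (0.91 × 5.67×10⁻⁸ × 0.0440))^(1/4).
T = (9.73×10^11)^(1/4) = 993 K.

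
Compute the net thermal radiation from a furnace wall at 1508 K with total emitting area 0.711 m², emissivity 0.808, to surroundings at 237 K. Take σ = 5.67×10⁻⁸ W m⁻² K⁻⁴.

Q ≈ 1.68×10^5 W

Q = εσA(T⁴ − T_s⁴). T⁴ − T_s⁴ = (1508)⁴ − (237)⁴ = 5.17×10^12 − 3.15×10^9 = 5.17×10^12 K⁴.
Q = 0.808 × 5.67×10⁻⁸ × 0.711 × 5.17×10^12 = 1.68×10^5 W.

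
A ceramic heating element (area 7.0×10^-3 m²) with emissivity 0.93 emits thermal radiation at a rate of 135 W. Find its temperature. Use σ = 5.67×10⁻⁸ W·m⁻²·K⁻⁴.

T ≈ 778 K

From P = εσAT⁴, T = (P / εσA)^(1/4) = (135 / (0.93 × 5.67×10⁻⁸ × 7.00×10^-3))^(1/4).
T = (3.66×10^11)^(1/4) = 778 K.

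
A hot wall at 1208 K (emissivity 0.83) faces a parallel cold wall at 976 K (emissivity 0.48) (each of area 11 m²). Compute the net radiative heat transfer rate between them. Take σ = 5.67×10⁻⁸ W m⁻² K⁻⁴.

For two large parallel gray plates, q = σ(T₁⁴ − T₂⁴) / (1/ε₁ + 1/ε₂ − 1).
1/ε₁ + 1/ε₂ − 1 = 1/0.83 + 1/0.48 − 1 = 2.288.
T₁⁴ − T₂⁴ = 2.13×10^12 − 9.07×10^11 = 1.22×10^12 K⁴.
q = 5.67×10⁻⁸ × 1.22×10^12 / 2.288 = 30300 W/m².
Q = q·A = 30300 × 11 = 3.33×10^5 W.

Q ≈ 3.33×10^5 W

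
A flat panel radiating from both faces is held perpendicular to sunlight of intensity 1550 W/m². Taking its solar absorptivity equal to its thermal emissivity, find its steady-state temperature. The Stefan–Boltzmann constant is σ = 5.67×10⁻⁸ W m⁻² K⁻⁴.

Absorbed flux αS = emitted flux 2εσT⁴ per unit area; with α = ε this gives T = (S/2σ)^(1/4).
T = (1550 / (2 × 5.67×10⁻⁸))^(1/4) = (1.37×10^10)^(1/4).
T = 342 K.

T ≈ 342 K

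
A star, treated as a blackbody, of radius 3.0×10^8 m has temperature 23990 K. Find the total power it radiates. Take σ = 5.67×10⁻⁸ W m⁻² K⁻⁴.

A = 4πr² = 4π × (3.0×10^8)² = 1.13×10^18 m².
P = σAT⁴ = 5.67×10⁻⁸ × 1.13×10^18 × (23990)⁴ = 5.67×10⁻⁸ × 1.13×10^18 × 3.31×10^17.
P = 2.12×10^28 W.

P ≈ 2.12×10^28 W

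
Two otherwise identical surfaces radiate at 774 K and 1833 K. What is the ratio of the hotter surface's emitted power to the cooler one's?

P ∝ T⁴, so the ratio is (1833/774)⁴ = (2.368)⁴ = 31.5.

ratio ≈ 31.5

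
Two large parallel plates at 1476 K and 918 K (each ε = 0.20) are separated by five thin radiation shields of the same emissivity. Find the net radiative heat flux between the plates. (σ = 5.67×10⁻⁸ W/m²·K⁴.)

q ≈ 4240 W/m²

Each of the 6 gaps contributes resistance (2/ε − 1) = 2/0.20 − 1 = 9.000; total = 54.00.
q = σ(T₁⁴ − T₂⁴) / 54.00 = 5.67×10⁻⁸ × 4.04×10^12 / 54.00 = 4240 W/m².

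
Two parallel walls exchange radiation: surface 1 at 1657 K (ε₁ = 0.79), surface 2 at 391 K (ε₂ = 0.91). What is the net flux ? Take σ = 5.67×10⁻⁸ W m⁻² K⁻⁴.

For two large parallel gray plates, q = σ(T₁⁴ − T₂⁴) / (1/ε₁ + 1/ε₂ − 1).
1/ε₁ + 1/ε₂ − 1 = 1/0.79 + 1/0.91 − 1 = 1.365.
T₁⁴ − T₂⁴ = 7.54×10^12 − 2.34×10^10 = 7.52×10^12 K⁴.
q = 5.67×10⁻⁸ × 7.52×10^12 / 1.365 = 3.12×10^5 W/m².

q ≈ 3.12×10^5 W/m²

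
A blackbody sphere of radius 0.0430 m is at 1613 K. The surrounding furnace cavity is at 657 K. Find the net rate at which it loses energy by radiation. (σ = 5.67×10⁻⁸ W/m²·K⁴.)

A = 4πr² = 4π × (0.0430)² = 0.0232 m².
Q = σA(T⁴ − T_s⁴). T⁴ − T_s⁴ = (1613)⁴ − (657)⁴ = 6.77×10^12 − 1.86×10^11 = 6.58×10^12 K⁴.
Q = 5.67×10⁻⁸ × 0.0232 × 6.58×10^12 = 8670 W.

Q ≈ 8670 W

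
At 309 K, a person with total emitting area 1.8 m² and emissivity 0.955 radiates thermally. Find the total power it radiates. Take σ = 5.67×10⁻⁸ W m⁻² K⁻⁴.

P ≈ 889 W

Stefan–Boltzmann: P = εσAT⁴ = 0.955 × 5.67×10⁻⁸ × 1.80 × (309)⁴ = 0.955 × 5.67×10⁻⁸ × 1.80 × 9.12×10^9.
P = 889 W.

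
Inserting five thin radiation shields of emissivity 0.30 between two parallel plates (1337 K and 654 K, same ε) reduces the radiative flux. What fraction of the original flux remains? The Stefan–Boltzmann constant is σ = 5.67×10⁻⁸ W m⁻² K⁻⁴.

ratio ≈ 0.167

With N identical shields there are N+1 = 6 gaps in series, each with the same radiative resistance, so the flux falls to 1/(N+1) of its unshielded value.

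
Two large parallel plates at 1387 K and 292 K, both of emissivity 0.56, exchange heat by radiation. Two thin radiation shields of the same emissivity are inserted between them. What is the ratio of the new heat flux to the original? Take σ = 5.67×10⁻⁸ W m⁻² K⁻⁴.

With N identical shields there are N+1 = 3 gaps in series, each with the same radiative resistance, so the flux falls to 1/(N+1) of its unshielded value.

ratio ≈ 0.333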